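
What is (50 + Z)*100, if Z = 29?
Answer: 7900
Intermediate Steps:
(50 + Z)*100 = (50 + 29)*100 = 79*100 = 7900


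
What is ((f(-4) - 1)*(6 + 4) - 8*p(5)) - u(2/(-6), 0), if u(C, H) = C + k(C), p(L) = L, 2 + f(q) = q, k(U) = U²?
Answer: -988/9 ≈ -109.78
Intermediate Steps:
f(q) = -2 + q
u(C, H) = C + C²
((f(-4) - 1)*(6 + 4) - 8*p(5)) - u(2/(-6), 0) = (((-2 - 4) - 1)*(6 + 4) - 8*5) - 2/(-6)*(1 + 2/(-6)) = ((-6 - 1)*10 - 40) - 2*(-⅙)*(1 + 2*(-⅙)) = (-7*10 - 40) - (-1)*(1 - ⅓)/3 = (-70 - 40) - (-1)*2/(3*3) = -110 - 1*(-2/9) = -110 + 2/9 = -988/9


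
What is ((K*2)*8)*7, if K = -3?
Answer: -336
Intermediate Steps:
((K*2)*8)*7 = (-3*2*8)*7 = -6*8*7 = -48*7 = -336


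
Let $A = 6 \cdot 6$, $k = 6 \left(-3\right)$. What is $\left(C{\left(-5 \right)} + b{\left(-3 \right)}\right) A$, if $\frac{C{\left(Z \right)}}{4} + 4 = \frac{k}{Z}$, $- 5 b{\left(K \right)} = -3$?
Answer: $-36$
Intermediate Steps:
$k = -18$
$b{\left(K \right)} = \frac{3}{5}$ ($b{\left(K \right)} = \left(- \frac{1}{5}\right) \left(-3\right) = \frac{3}{5}$)
$C{\left(Z \right)} = -16 - \frac{72}{Z}$ ($C{\left(Z \right)} = -16 + 4 \left(- \frac{18}{Z}\right) = -16 - \frac{72}{Z}$)
$A = 36$
$\left(C{\left(-5 \right)} + b{\left(-3 \right)}\right) A = \left(\left(-16 - \frac{72}{-5}\right) + \frac{3}{5}\right) 36 = \left(\left(-16 - - \frac{72}{5}\right) + \frac{3}{5}\right) 36 = \left(\left(-16 + \frac{72}{5}\right) + \frac{3}{5}\right) 36 = \left(- \frac{8}{5} + \frac{3}{5}\right) 36 = \left(-1\right) 36 = -36$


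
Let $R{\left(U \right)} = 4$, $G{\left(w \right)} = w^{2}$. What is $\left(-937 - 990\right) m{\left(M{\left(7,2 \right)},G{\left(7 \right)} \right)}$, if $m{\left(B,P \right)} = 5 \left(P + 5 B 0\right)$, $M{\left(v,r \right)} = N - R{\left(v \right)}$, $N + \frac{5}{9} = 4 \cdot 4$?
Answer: $-472115$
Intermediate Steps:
$N = \frac{139}{9}$ ($N = - \frac{5}{9} + 4 \cdot 4 = - \frac{5}{9} + 16 = \frac{139}{9} \approx 15.444$)
$M{\left(v,r \right)} = \frac{103}{9}$ ($M{\left(v,r \right)} = \frac{139}{9} - 4 = \frac{103}{9}$)
$m{\left(B,P \right)} = 5 P$ ($m{\left(B,P \right)} = 5 \left(P + 0\right) = 5 P$)
$\left(-937 - 990\right) m{\left(M{\left(7,2 \right)},G{\left(7 \right)} \right)} = \left(-937 - 990\right) 5 \cdot 7^{2} = - 1927 \cdot 5 \cdot 49 = \left(-1927\right) 245 = -472115$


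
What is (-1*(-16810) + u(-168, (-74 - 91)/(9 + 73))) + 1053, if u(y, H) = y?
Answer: 17695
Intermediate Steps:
(-1*(-16810) + u(-168, (-74 - 91)/(9 + 73))) + 1053 = (-1*(-16810) - 168) + 1053 = (16810 - 168) + 1053 = 16642 + 1053 = 17695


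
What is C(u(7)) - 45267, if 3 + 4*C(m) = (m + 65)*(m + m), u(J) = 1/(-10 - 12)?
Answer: -43820611/968 ≈ -45269.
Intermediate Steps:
u(J) = -1/22 (u(J) = 1/(-22) = -1/22)
C(m) = -3/4 + m*(65 + m)/2 (C(m) = -3/4 + ((m + 65)*(m + m))/4 = -3/4 + ((65 + m)*(2*m))/4 = -3/4 + (2*m*(65 + m))/4 = -3/4 + m*(65 + m)/2)
C(u(7)) - 45267 = (-3/4 + (-1/22)**2/2 + (65/2)*(-1/22)) - 45267 = (-3/4 + (1/2)*(1/484) - 65/44) - 45267 = (-3/4 + 1/968 - 65/44) - 45267 = -2155/968 - 45267 = -43820611/968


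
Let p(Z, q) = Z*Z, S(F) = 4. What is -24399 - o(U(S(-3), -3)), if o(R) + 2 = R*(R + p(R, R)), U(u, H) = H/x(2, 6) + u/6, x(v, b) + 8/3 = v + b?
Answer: -2698114349/110592 ≈ -24397.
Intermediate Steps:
x(v, b) = -8/3 + b + v (x(v, b) = -8/3 + (v + b) = -8/3 + (b + v) = -8/3 + b + v)
p(Z, q) = Z²
U(u, H) = u/6 + 3*H/16 (U(u, H) = H/(-8/3 + 6 + 2) + u/6 = H/(16/3) + u*(⅙) = H*(3/16) + u/6 = 3*H/16 + u/6 = u/6 + 3*H/16)
o(R) = -2 + R*(R + R²)
-24399 - o(U(S(-3), -3)) = -24399 - (-2 + ((⅙)*4 + (3/16)*(-3))² + ((⅙)*4 + (3/16)*(-3))³) = -24399 - (-2 + (⅔ - 9/16)² + (⅔ - 9/16)³) = -24399 - (-2 + (5/48)² + (5/48)³) = -24399 - (-2 + 25/2304 + 125/110592) = -24399 - 1*(-219859/110592) = -24399 + 219859/110592 = -2698114349/110592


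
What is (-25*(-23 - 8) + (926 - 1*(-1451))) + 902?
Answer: 4054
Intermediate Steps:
(-25*(-23 - 8) + (926 - 1*(-1451))) + 902 = (-25*(-31) + (926 + 1451)) + 902 = (775 + 2377) + 902 = 3152 + 902 = 4054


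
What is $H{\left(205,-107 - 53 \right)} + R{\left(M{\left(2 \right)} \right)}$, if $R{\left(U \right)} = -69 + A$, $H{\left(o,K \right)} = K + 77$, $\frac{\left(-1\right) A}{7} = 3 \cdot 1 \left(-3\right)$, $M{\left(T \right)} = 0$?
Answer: $-89$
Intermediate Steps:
$A = 63$ ($A = - 7 \cdot 3 \cdot 1 \left(-3\right) = - 7 \cdot 3 \left(-3\right) = \left(-7\right) \left(-9\right) = 63$)
$H{\left(o,K \right)} = 77 + K$
$R{\left(U \right)} = -6$ ($R{\left(U \right)} = -69 + 63 = -6$)
$H{\left(205,-107 - 53 \right)} + R{\left(M{\left(2 \right)} \right)} = \left(77 - 160\right) - 6 = -83 - 6 = -89$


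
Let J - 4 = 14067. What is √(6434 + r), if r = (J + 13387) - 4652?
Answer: 2*√7310 ≈ 171.00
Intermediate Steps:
J = 14071 (J = 4 + 14067 = 14071)
r = 22806 (r = (14071 + 13387) - 4652 = 27458 - 4652 = 22806)
√(6434 + r) = √(6434 + 22806) = √29240 = 2*√7310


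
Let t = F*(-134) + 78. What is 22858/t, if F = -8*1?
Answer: 11429/575 ≈ 19.877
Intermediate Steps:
F = -8
t = 1150 (t = -8*(-134) + 78 = 1072 + 78 = 1150)
22858/t = 22858/1150 = 22858*(1/1150) = 11429/575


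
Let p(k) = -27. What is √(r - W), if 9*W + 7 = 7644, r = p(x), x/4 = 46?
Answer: 2*I*√1970/3 ≈ 29.59*I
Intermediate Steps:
x = 184 (x = 4*46 = 184)
r = -27
W = 7637/9 (W = -7/9 + (⅑)*7644 = -7/9 + 2548/3 = 7637/9 ≈ 848.56)
√(r - W) = √(-27 - 1*7637/9) = √(-27 - 7637/9) = √(-7880/9) = 2*I*√1970/3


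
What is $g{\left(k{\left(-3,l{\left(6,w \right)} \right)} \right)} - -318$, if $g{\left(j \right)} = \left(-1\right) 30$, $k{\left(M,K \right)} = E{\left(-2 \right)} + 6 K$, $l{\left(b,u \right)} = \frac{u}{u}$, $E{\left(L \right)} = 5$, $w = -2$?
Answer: $288$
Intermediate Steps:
$l{\left(b,u \right)} = 1$
$k{\left(M,K \right)} = 5 + 6 K$
$g{\left(j \right)} = -30$
$g{\left(k{\left(-3,l{\left(6,w \right)} \right)} \right)} - -318 = -30 - -318 = -30 + 318 = 288$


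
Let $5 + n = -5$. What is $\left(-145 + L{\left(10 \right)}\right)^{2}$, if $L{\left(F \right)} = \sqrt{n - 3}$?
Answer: $\left(145 - i \sqrt{13}\right)^{2} \approx 21012.0 - 1045.6 i$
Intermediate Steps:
$n = -10$ ($n = -5 - 5 = -10$)
$L{\left(F \right)} = i \sqrt{13}$ ($L{\left(F \right)} = \sqrt{-10 - 3} = \sqrt{-13} = i \sqrt{13}$)
$\left(-145 + L{\left(10 \right)}\right)^{2} = \left(-145 + i \sqrt{13}\right)^{2}$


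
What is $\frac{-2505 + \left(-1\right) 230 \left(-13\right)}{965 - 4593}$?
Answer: $- \frac{485}{3628} \approx -0.13368$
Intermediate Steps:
$\frac{-2505 + \left(-1\right) 230 \left(-13\right)}{965 - 4593} = \frac{-2505 - -2990}{-3628} = \left(-2505 + 2990\right) \left(- \frac{1}{3628}\right) = 485 \left(- \frac{1}{3628}\right) = - \frac{485}{3628}$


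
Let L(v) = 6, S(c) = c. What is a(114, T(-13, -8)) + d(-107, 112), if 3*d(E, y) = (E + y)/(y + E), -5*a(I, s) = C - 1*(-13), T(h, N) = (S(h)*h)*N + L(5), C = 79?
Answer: -271/15 ≈ -18.067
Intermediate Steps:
T(h, N) = 6 + N*h**2 (T(h, N) = (h*h)*N + 6 = h**2*N + 6 = N*h**2 + 6 = 6 + N*h**2)
a(I, s) = -92/5 (a(I, s) = -(79 - 1*(-13))/5 = -(79 + 13)/5 = -1/5*92 = -92/5)
d(E, y) = 1/3 (d(E, y) = ((E + y)/(y + E))/3 = ((E + y)/(E + y))/3 = (1/3)*1 = 1/3)
a(114, T(-13, -8)) + d(-107, 112) = -92/5 + 1/3 = -271/15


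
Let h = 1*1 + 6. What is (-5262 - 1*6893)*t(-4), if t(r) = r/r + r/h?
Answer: -36465/7 ≈ -5209.3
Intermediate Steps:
h = 7 (h = 1 + 6 = 7)
t(r) = 1 + r/7 (t(r) = r/r + r/7 = 1 + r*(⅐) = 1 + r/7)
(-5262 - 1*6893)*t(-4) = (-5262 - 1*6893)*(1 + (⅐)*(-4)) = (-5262 - 6893)*(1 - 4/7) = -12155*3/7 = -36465/7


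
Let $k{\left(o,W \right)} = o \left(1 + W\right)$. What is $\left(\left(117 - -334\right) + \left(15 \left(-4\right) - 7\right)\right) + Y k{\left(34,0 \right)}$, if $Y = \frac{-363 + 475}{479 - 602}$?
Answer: $\frac{43424}{123} \approx 353.04$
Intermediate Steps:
$Y = - \frac{112}{123}$ ($Y = \frac{112}{-123} = 112 \left(- \frac{1}{123}\right) = - \frac{112}{123} \approx -0.91057$)
$\left(\left(117 - -334\right) + \left(15 \left(-4\right) - 7\right)\right) + Y k{\left(34,0 \right)} = \left(\left(117 - -334\right) + \left(15 \left(-4\right) - 7\right)\right) - \frac{112 \cdot 34 \left(1 + 0\right)}{123} = \left(\left(117 + 334\right) - 67\right) - \frac{112 \cdot 34 \cdot 1}{123} = \left(451 - 67\right) - \frac{3808}{123} = 384 - \frac{3808}{123} = \frac{43424}{123}$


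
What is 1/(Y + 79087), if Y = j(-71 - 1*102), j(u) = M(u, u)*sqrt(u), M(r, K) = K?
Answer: 79087/6259931286 + 173*I*sqrt(173)/6259931286 ≈ 1.2634e-5 + 3.635e-7*I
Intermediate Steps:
j(u) = u**(3/2) (j(u) = u*sqrt(u) = u**(3/2))
Y = -173*I*sqrt(173) (Y = (-71 - 1*102)**(3/2) = (-71 - 102)**(3/2) = (-173)**(3/2) = -173*I*sqrt(173) ≈ -2275.5*I)
1/(Y + 79087) = 1/(-173*I*sqrt(173) + 79087) = 1/(79087 - 173*I*sqrt(173))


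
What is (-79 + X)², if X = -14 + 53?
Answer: 1600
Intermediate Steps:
X = 39
(-79 + X)² = (-79 + 39)² = (-40)² = 1600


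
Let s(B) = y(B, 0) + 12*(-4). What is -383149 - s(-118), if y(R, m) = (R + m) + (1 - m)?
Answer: -382984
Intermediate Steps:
y(R, m) = 1 + R
s(B) = -47 + B (s(B) = (1 + B) + 12*(-4) = (1 + B) - 48 = -47 + B)
-383149 - s(-118) = -383149 - (-47 - 118) = -383149 - 1*(-165) = -383149 + 165 = -382984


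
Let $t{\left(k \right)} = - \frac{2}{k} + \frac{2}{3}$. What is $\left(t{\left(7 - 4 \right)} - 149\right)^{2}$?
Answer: $22201$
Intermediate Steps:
$t{\left(k \right)} = \frac{2}{3} - \frac{2}{k}$ ($t{\left(k \right)} = - \frac{2}{k} + 2 \cdot \frac{1}{3} = - \frac{2}{k} + \frac{2}{3} = \frac{2}{3} - \frac{2}{k}$)
$\left(t{\left(7 - 4 \right)} - 149\right)^{2} = \left(\left(\frac{2}{3} - \frac{2}{7 - 4}\right) - 149\right)^{2} = \left(\left(\frac{2}{3} - \frac{2}{3}\right) - 149\right)^{2} = \left(0 - 149\right)^{2} = \left(-149\right)^{2} = 22201$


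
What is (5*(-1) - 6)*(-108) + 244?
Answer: 1432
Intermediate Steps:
(5*(-1) - 6)*(-108) + 244 = (-5 - 6)*(-108) + 244 = -11*(-108) + 244 = 1188 + 244 = 1432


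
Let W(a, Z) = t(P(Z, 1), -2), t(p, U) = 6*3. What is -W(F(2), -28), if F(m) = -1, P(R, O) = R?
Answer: -18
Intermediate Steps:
t(p, U) = 18
W(a, Z) = 18
-W(F(2), -28) = -1*18 = -18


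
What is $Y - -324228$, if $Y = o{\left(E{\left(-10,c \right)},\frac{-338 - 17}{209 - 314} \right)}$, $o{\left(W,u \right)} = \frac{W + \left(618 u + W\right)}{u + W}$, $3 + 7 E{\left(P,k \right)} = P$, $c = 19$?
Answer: $\frac{1302387}{4} \approx 3.256 \cdot 10^{5}$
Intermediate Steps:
$E{\left(P,k \right)} = - \frac{3}{7} + \frac{P}{7}$
$o{\left(W,u \right)} = \frac{2 W + 618 u}{W + u}$ ($o{\left(W,u \right)} = \frac{W + \left(W + 618 u\right)}{W + u} = \frac{2 W + 618 u}{W + u}$)
$Y = \frac{5475}{4}$ ($Y = \frac{2 \left(\left(- \frac{3}{7} + \frac{1}{7} \left(-10\right)\right) + 309 \frac{-338 - 17}{209 - 314}\right)}{\left(- \frac{3}{7} + \frac{1}{7} \left(-10\right)\right) + \frac{-338 - 17}{209 - 314}} = \frac{2 \left(\left(- \frac{3}{7} - \frac{10}{7}\right) + 309 \left(- \frac{355}{-105}\right)\right)}{\left(- \frac{3}{7} - \frac{10}{7}\right) - \frac{355}{-105}} = \frac{2 \left(- \frac{13}{7} + 309 \left(\left(-355\right) \left(- \frac{1}{105}\right)\right)\right)}{- \frac{13}{7} - - \frac{71}{21}} = \frac{2 \left(- \frac{13}{7} + 309 \cdot \frac{71}{21}\right)}{- \frac{13}{7} + \frac{71}{21}} = \frac{2 \left(- \frac{13}{7} + \frac{7313}{7}\right)}{\frac{32}{21}} = 2 \cdot \frac{21}{32} \cdot \frac{7300}{7} = \frac{5475}{4} \approx 1368.8$)
$Y - -324228 = \frac{5475}{4} - -324228 = \frac{5475}{4} + 324228 = \frac{1302387}{4}$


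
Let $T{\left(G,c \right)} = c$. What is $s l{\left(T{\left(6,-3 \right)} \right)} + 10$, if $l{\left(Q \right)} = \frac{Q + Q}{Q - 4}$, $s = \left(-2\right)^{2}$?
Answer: $\frac{94}{7} \approx 13.429$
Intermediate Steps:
$s = 4$
$l{\left(Q \right)} = \frac{2 Q}{-4 + Q}$
$s l{\left(T{\left(6,-3 \right)} \right)} + 10 = 4 \cdot 2 \left(-3\right) \frac{1}{-4 - 3} + 10 = 4 \cdot 2 \left(-3\right) \frac{1}{-7} + 10 = 4 \cdot 2 \left(-3\right) \left(- \frac{1}{7}\right) + 10 = 4 \cdot \frac{6}{7} + 10 = \frac{24}{7} + 10 = \frac{94}{7}$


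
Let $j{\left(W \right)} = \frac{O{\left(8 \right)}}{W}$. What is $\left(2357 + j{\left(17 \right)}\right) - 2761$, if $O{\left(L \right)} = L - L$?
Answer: $-404$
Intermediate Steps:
$O{\left(L \right)} = 0$
$j{\left(W \right)} = 0$ ($j{\left(W \right)} = \frac{0}{W} = 0$)
$\left(2357 + j{\left(17 \right)}\right) - 2761 = \left(2357 + 0\right) - 2761 = 2357 - 2761 = -404$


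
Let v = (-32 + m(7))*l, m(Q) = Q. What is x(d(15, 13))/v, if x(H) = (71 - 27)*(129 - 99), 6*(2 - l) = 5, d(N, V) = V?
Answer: -1584/35 ≈ -45.257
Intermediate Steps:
l = 7/6 (l = 2 - ⅙*5 = 2 - ⅚ = 7/6 ≈ 1.1667)
x(H) = 1320 (x(H) = 44*30 = 1320)
v = -175/6 (v = (-32 + 7)*(7/6) = -25*7/6 = -175/6 ≈ -29.167)
x(d(15, 13))/v = 1320/(-175/6) = 1320*(-6/175) = -1584/35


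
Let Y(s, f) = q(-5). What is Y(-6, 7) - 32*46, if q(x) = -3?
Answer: -1475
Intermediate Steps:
Y(s, f) = -3
Y(-6, 7) - 32*46 = -3 - 32*46 = -3 - 1472 = -1475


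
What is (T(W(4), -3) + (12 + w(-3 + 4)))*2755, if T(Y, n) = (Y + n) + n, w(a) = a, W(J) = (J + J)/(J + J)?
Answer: 22040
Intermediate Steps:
W(J) = 1 (W(J) = (2*J)/((2*J)) = (2*J)*(1/(2*J)) = 1)
T(Y, n) = Y + 2*n
(T(W(4), -3) + (12 + w(-3 + 4)))*2755 = ((1 + 2*(-3)) + (12 + (-3 + 4)))*2755 = ((1 - 6) + (12 + 1))*2755 = (-5 + 13)*2755 = 8*2755 = 22040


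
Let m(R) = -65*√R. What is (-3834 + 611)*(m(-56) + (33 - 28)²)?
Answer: -80575 + 418990*I*√14 ≈ -80575.0 + 1.5677e+6*I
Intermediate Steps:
(-3834 + 611)*(m(-56) + (33 - 28)²) = (-3834 + 611)*(-130*I*√14 + (33 - 28)²) = -3223*(-130*I*√14 + 5²) = -3223*(-130*I*√14 + 25) = -3223*(25 - 130*I*√14) = -80575 + 418990*I*√14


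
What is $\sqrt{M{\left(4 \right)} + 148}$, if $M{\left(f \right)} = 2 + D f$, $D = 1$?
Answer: $\sqrt{154} \approx 12.41$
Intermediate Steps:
$M{\left(f \right)} = 2 + f$ ($M{\left(f \right)} = 2 + 1 f = 2 + f$)
$\sqrt{M{\left(4 \right)} + 148} = \sqrt{\left(2 + 4\right) + 148} = \sqrt{6 + 148} = \sqrt{154}$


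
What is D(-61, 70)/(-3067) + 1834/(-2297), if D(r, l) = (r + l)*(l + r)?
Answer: -5810935/7044899 ≈ -0.82484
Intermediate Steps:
D(r, l) = (l + r)² (D(r, l) = (l + r)*(l + r) = (l + r)²)
D(-61, 70)/(-3067) + 1834/(-2297) = (70 - 61)²/(-3067) + 1834/(-2297) = 9²*(-1/3067) + 1834*(-1/2297) = 81*(-1/3067) - 1834/2297 = -81/3067 - 1834/2297 = -5810935/7044899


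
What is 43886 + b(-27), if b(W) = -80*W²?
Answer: -14434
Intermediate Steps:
43886 + b(-27) = 43886 - 80*(-27)² = 43886 - 80*729 = 43886 - 58320 = -14434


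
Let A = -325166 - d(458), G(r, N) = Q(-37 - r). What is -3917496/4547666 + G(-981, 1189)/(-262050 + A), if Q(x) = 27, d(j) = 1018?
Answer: -384087854841/445848626974 ≈ -0.86148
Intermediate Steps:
G(r, N) = 27
A = -326184 (A = -325166 - 1*1018 = -325166 - 1018 = -326184)
-3917496/4547666 + G(-981, 1189)/(-262050 + A) = -3917496/4547666 + 27/(-262050 - 326184) = -3917496*1/4547666 + 27/(-588234) = -1958748/2273833 + 27*(-1/588234) = -1958748/2273833 - 9/196078 = -384087854841/445848626974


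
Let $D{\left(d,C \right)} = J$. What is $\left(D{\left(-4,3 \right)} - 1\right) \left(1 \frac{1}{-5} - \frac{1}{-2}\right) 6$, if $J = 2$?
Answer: $\frac{9}{5} \approx 1.8$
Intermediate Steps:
$D{\left(d,C \right)} = 2$
$\left(D{\left(-4,3 \right)} - 1\right) \left(1 \frac{1}{-5} - \frac{1}{-2}\right) 6 = \left(2 - 1\right) \left(1 \frac{1}{-5} - \frac{1}{-2}\right) 6 = \left(2 - 1\right) \left(1 \left(- \frac{1}{5}\right) - - \frac{1}{2}\right) 6 = 1 \left(- \frac{1}{5} + \frac{1}{2}\right) 6 = 1 \cdot \frac{3}{10} \cdot 6 = \frac{3}{10} \cdot 6 = \frac{9}{5}$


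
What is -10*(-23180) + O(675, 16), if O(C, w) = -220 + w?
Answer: 231596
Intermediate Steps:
-10*(-23180) + O(675, 16) = -10*(-23180) + (-220 + 16) = 231800 - 204 = 231596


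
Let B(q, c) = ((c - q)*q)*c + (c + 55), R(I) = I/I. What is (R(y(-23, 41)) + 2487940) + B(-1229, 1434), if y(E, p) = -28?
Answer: -4690744488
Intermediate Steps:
R(I) = 1
B(q, c) = 55 + c + c*q*(c - q) (B(q, c) = (q*(c - q))*c + (55 + c) = c*q*(c - q) + (55 + c) = 55 + c + c*q*(c - q))
(R(y(-23, 41)) + 2487940) + B(-1229, 1434) = (1 + 2487940) + (55 + 1434 - 1229*1434² - 1*1434*(-1229)²) = 2487941 + (55 + 1434 - 1229*2056356 - 1*1434*1510441) = 2487941 + (55 + 1434 - 2527261524 - 2165972394) = 2487941 - 4693232429 = -4690744488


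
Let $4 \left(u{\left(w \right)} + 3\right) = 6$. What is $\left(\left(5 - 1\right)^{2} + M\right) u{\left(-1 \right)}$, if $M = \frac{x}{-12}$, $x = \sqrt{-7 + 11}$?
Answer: $- \frac{95}{4} \approx -23.75$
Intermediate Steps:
$u{\left(w \right)} = - \frac{3}{2}$ ($u{\left(w \right)} = -3 + \frac{1}{4} \cdot 6 = -3 + \frac{3}{2} = - \frac{3}{2}$)
$x = 2$ ($x = \sqrt{4} = 2$)
$M = - \frac{1}{6}$ ($M = \frac{2}{-12} = 2 \left(- \frac{1}{12}\right) = - \frac{1}{6} \approx -0.16667$)
$\left(\left(5 - 1\right)^{2} + M\right) u{\left(-1 \right)} = \left(\left(5 - 1\right)^{2} - \frac{1}{6}\right) \left(- \frac{3}{2}\right) = \left(4^{2} - \frac{1}{6}\right) \left(- \frac{3}{2}\right) = \left(16 - \frac{1}{6}\right) \left(- \frac{3}{2}\right) = \frac{95}{6} \left(- \frac{3}{2}\right) = - \frac{95}{4}$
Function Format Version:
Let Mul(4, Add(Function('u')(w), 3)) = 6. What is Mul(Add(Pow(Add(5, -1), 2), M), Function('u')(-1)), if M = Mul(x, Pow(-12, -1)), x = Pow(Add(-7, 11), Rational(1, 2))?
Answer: Rational(-95, 4) ≈ -23.750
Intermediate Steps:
Function('u')(w) = Rational(-3, 2) (Function('u')(w) = Add(-3, Mul(Rational(1, 4), 6)) = Add(-3, Rational(3, 2)) = Rational(-3, 2))
x = 2 (x = Pow(4, Rational(1, 2)) = 2)
M = Rational(-1, 6) (M = Mul(2, Pow(-12, -1)) = Mul(2, Rational(-1, 12)) = Rational(-1, 6) ≈ -0.16667)
Mul(Add(Pow(Add(5, -1), 2), M), Function('u')(-1)) = Mul(Add(Pow(Add(5, -1), 2), Rational(-1, 6)), Rational(-3, 2)) = Mul(Add(Pow(4, 2), Rational(-1, 6)), Rational(-3, 2)) = Mul(Add(16, Rational(-1, 6)), Rational(-3, 2)) = Mul(Rational(95, 6), Rational(-3, 2)) = Rational(-95, 4)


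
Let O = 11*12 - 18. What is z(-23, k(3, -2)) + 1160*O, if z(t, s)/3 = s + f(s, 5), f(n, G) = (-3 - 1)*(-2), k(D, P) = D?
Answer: 132273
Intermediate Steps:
f(n, G) = 8 (f(n, G) = -4*(-2) = 8)
O = 114 (O = 132 - 18 = 114)
z(t, s) = 24 + 3*s (z(t, s) = 3*(s + 8) = 3*(8 + s) = 24 + 3*s)
z(-23, k(3, -2)) + 1160*O = (24 + 3*3) + 1160*114 = (24 + 9) + 132240 = 33 + 132240 = 132273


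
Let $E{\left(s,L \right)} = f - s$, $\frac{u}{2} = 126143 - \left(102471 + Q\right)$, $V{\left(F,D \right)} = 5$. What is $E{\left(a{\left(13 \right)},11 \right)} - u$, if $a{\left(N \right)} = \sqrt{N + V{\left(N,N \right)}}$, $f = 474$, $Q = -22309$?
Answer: $-91488 - 3 \sqrt{2} \approx -91492.0$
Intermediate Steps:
$a{\left(N \right)} = \sqrt{5 + N}$ ($a{\left(N \right)} = \sqrt{N + 5} = \sqrt{5 + N}$)
$u = 91962$ ($u = 2 \left(126143 - \left(102471 - 22309\right)\right) = 2 \left(126143 - 80162\right) = 2 \cdot 45981 = 91962$)
$E{\left(s,L \right)} = 474 - s$
$E{\left(a{\left(13 \right)},11 \right)} - u = \left(474 - \sqrt{5 + 13}\right) - 91962 = \left(474 - \sqrt{18}\right) - 91962 = \left(474 - 3 \sqrt{2}\right) - 91962 = -91488 - 3 \sqrt{2}$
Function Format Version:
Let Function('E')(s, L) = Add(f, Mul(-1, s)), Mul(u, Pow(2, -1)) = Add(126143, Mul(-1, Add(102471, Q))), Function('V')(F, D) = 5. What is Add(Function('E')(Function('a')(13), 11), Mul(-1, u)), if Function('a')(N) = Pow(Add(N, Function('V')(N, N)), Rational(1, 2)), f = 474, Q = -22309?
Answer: Add(-91488, Mul(-3, Pow(2, Rational(1, 2)))) ≈ -91492.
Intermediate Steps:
Function('a')(N) = Pow(Add(5, N), Rational(1, 2)) (Function('a')(N) = Pow(Add(N, 5), Rational(1, 2)) = Pow(Add(5, N), Rational(1, 2)))
u = 91962 (u = Mul(2, Add(126143, Mul(-1, Add(102471, -22309)))) = Mul(2, Add(126143, Mul(-1, 80162))) = Mul(2, Add(126143, -80162)) = Mul(2, 45981) = 91962)
Function('E')(s, L) = Add(474, Mul(-1, s))
Add(Function('E')(Function('a')(13), 11), Mul(-1, u)) = Add(Add(474, Mul(-1, Pow(Add(5, 13), Rational(1, 2)))), Mul(-1, 91962)) = Add(Add(474, Mul(-1, Pow(18, Rational(1, 2)))), -91962) = Add(Add(474, Mul(-1, Mul(3, Pow(2, Rational(1, 2))))), -91962) = Add(Add(474, Mul(-3, Pow(2, Rational(1, 2)))), -91962) = Add(-91488, Mul(-3, Pow(2, Rational(1, 2))))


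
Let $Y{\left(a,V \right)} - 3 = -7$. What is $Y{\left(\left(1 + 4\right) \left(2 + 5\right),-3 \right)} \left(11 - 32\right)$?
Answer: $84$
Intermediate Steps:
$Y{\left(a,V \right)} = -4$ ($Y{\left(a,V \right)} = 3 - 7 = -4$)
$Y{\left(\left(1 + 4\right) \left(2 + 5\right),-3 \right)} \left(11 - 32\right) = - 4 \left(11 - 32\right) = \left(-4\right) \left(-21\right) = 84$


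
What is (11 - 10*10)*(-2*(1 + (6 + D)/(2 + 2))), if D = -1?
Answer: 801/2 ≈ 400.50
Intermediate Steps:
(11 - 10*10)*(-2*(1 + (6 + D)/(2 + 2))) = (11 - 10*10)*(-2*(1 + (6 - 1)/(2 + 2))) = (11 - 100)*(-2*(1 + 5/4)) = -(-178)*(1 + 5*(¼)) = -(-178)*(1 + 5/4) = -(-178)*9/4 = -89*(-9/2) = 801/2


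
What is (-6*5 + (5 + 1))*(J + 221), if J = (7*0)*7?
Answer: -5304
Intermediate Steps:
J = 0 (J = 0*7 = 0)
(-6*5 + (5 + 1))*(J + 221) = (-6*5 + (5 + 1))*(0 + 221) = (-30 + 6)*221 = -24*221 = -5304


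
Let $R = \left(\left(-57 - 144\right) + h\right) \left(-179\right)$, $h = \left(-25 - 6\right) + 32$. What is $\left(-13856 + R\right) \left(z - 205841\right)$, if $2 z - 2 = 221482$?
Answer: $-2086852456$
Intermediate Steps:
$z = 110742$ ($z = 1 + \frac{1}{2} \cdot 221482 = 1 + 110741 = 110742$)
$h = 1$ ($h = -31 + 32 = 1$)
$R = 35800$ ($R = \left(\left(-57 - 144\right) + 1\right) \left(-179\right) = \left(-201 + 1\right) \left(-179\right) = \left(-200\right) \left(-179\right) = 35800$)
$\left(-13856 + R\right) \left(z - 205841\right) = \left(-13856 + 35800\right) \left(110742 - 205841\right) = 21944 \left(-95099\right) = -2086852456$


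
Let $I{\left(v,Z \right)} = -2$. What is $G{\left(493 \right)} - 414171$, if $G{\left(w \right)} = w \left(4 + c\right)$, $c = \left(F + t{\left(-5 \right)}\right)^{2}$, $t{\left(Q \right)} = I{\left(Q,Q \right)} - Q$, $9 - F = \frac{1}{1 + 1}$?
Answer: $- \frac{1387999}{4} \approx -3.47 \cdot 10^{5}$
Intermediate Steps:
$F = \frac{17}{2}$ ($F = 9 - \frac{1}{1 + 1} = 9 - \frac{1}{2} = \frac{17}{2} \approx 8.5$)
$t{\left(Q \right)} = -2 - Q$
$c = \frac{529}{4}$ ($c = \left(\frac{17}{2} - -3\right)^{2} = \left(\frac{17}{2} + \left(-2 + 5\right)\right)^{2} = \left(\frac{17}{2} + 3\right)^{2} = \left(\frac{23}{2}\right)^{2} = \frac{529}{4} \approx 132.25$)
$G{\left(w \right)} = \frac{545 w}{4}$ ($G{\left(w \right)} = w \left(4 + \frac{529}{4}\right) = w \frac{545}{4} = \frac{545 w}{4}$)
$G{\left(493 \right)} - 414171 = \frac{545}{4} \cdot 493 - 414171 = \frac{268685}{4} - 414171 = - \frac{1387999}{4}$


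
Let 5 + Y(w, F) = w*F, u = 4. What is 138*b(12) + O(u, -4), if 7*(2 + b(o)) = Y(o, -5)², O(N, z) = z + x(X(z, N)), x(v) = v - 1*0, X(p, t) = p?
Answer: 581062/7 ≈ 83009.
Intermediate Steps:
x(v) = v (x(v) = v + 0 = v)
O(N, z) = 2*z (O(N, z) = z + z = 2*z)
Y(w, F) = -5 + F*w (Y(w, F) = -5 + w*F = -5 + F*w)
b(o) = -2 + (-5 - 5*o)²/7
138*b(12) + O(u, -4) = 138*(-2 + 25*(1 + 12)²/7) + 2*(-4) = 138*(-2 + (25/7)*13²) - 8 = 138*(-2 + (25/7)*169) - 8 = 138*(-2 + 4225/7) - 8 = 138*(4211/7) - 8 = 581118/7 - 8 = 581062/7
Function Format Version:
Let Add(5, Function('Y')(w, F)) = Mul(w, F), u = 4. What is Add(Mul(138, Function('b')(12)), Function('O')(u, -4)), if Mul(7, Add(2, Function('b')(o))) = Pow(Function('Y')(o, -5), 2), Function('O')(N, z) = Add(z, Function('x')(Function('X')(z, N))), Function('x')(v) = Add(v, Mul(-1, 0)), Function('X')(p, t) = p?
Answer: Rational(581062, 7) ≈ 83009.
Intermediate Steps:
Function('x')(v) = v (Function('x')(v) = Add(v, 0) = v)
Function('O')(N, z) = Mul(2, z) (Function('O')(N, z) = Add(z, z) = Mul(2, z))
Function('Y')(w, F) = Add(-5, Mul(F, w)) (Function('Y')(w, F) = Add(-5, Mul(w, F)) = Add(-5, Mul(F, w)))
Function('b')(o) = Add(-2, Mul(Rational(1, 7), Pow(Add(-5, Mul(-5, o)), 2)))
Add(Mul(138, Function('b')(12)), Function('O')(u, -4)) = Add(Mul(138, Add(-2, Mul(Rational(25, 7), Pow(Add(1, 12), 2)))), Mul(2, -4)) = Add(Mul(138, Add(-2, Mul(Rational(25, 7), Pow(13, 2)))), -8) = Add(Mul(138, Add(-2, Mul(Rational(25, 7), 169))), -8) = Add(Mul(138, Add(-2, Rational(4225, 7))), -8) = Add(Mul(138, Rational(4211, 7)), -8) = Add(Rational(581118, 7), -8) = Rational(581062, 7)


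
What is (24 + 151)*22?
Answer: 3850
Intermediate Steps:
(24 + 151)*22 = 175*22 = 3850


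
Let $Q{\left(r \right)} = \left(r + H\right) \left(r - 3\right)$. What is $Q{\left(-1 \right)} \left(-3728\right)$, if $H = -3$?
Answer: $-59648$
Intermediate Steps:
$Q{\left(r \right)} = \left(-3 + r\right)^{2}$ ($Q{\left(r \right)} = \left(r - 3\right) \left(r - 3\right) = \left(-3 + r\right) \left(-3 + r\right) = \left(-3 + r\right)^{2}$)
$Q{\left(-1 \right)} \left(-3728\right) = \left(9 + \left(-1\right)^{2} - -6\right) \left(-3728\right) = \left(9 + 1 + 6\right) \left(-3728\right) = 16 \left(-3728\right) = -59648$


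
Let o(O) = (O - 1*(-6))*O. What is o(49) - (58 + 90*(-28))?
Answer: 5157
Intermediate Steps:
o(O) = O*(6 + O) (o(O) = (O + 6)*O = (6 + O)*O = O*(6 + O))
o(49) - (58 + 90*(-28)) = 49*(6 + 49) - (58 + 90*(-28)) = 49*55 - (58 - 2520) = 2695 - 1*(-2462) = 2695 + 2462 = 5157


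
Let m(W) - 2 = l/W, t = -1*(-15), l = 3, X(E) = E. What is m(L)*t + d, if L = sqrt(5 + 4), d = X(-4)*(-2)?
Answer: 53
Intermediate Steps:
d = 8 (d = -4*(-2) = 8)
t = 15
L = 3 (L = sqrt(9) = 3)
m(W) = 2 + 3/W
m(L)*t + d = (2 + 3/3)*15 + 8 = (2 + 3*(1/3))*15 + 8 = (2 + 1)*15 + 8 = 3*15 + 8 = 45 + 8 = 53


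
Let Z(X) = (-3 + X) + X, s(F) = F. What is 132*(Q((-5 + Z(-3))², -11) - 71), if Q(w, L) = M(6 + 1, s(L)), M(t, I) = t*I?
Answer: -19536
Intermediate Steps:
M(t, I) = I*t
Z(X) = -3 + 2*X
Q(w, L) = 7*L (Q(w, L) = L*(6 + 1) = L*7 = 7*L)
132*(Q((-5 + Z(-3))², -11) - 71) = 132*(7*(-11) - 71) = 132*(-77 - 71) = 132*(-148) = -19536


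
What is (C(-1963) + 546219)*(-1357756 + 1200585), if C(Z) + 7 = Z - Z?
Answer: -85848686252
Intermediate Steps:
C(Z) = -7 (C(Z) = -7 + (Z - Z) = -7 + 0 = -7)
(C(-1963) + 546219)*(-1357756 + 1200585) = (-7 + 546219)*(-1357756 + 1200585) = 546212*(-157171) = -85848686252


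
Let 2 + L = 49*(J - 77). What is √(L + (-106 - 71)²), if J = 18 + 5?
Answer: √28681 ≈ 169.35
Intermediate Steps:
J = 23
L = -2648 (L = -2 + 49*(23 - 77) = -2 + 49*(-54) = -2 - 2646 = -2648)
√(L + (-106 - 71)²) = √(-2648 + (-106 - 71)²) = √(-2648 + (-177)²) = √(-2648 + 31329) = √28681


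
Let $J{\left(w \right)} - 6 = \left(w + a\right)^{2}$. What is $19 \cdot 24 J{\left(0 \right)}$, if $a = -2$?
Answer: $4560$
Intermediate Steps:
$J{\left(w \right)} = 6 + \left(-2 + w\right)^{2}$ ($J{\left(w \right)} = 6 + \left(w - 2\right)^{2} = 6 + \left(-2 + w\right)^{2}$)
$19 \cdot 24 J{\left(0 \right)} = 19 \cdot 24 \left(6 + \left(-2 + 0\right)^{2}\right) = 456 \left(6 + \left(-2\right)^{2}\right) = 456 \left(6 + 4\right) = 456 \cdot 10 = 4560$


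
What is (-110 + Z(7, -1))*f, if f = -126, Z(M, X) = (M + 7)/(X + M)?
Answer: 13566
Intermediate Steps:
Z(M, X) = (7 + M)/(M + X)
(-110 + Z(7, -1))*f = (-110 + (7 + 7)/(7 - 1))*(-126) = (-110 + 14/6)*(-126) = (-110 + (1/6)*14)*(-126) = (-110 + 7/3)*(-126) = -323/3*(-126) = 13566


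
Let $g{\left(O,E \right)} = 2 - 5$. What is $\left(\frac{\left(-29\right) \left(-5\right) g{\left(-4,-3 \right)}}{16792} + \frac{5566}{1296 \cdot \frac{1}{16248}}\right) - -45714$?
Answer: $\frac{52363640503}{453384} \approx 1.155 \cdot 10^{5}$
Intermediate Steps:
$g{\left(O,E \right)} = -3$ ($g{\left(O,E \right)} = 2 - 5 = -3$)
$\left(\frac{\left(-29\right) \left(-5\right) g{\left(-4,-3 \right)}}{16792} + \frac{5566}{1296 \cdot \frac{1}{16248}}\right) - -45714 = \left(\frac{\left(-29\right) \left(-5\right) \left(-3\right)}{16792} + \frac{5566}{1296 \cdot \frac{1}{16248}}\right) - -45714 = \left(145 \left(-3\right) \frac{1}{16792} + \frac{5566}{1296 \cdot \frac{1}{16248}}\right) + 45714 = \left(\left(-435\right) \frac{1}{16792} + \frac{5566}{\frac{54}{677}}\right) + 45714 = \left(- \frac{435}{16792} + 5566 \cdot \frac{677}{54}\right) + 45714 = \left(- \frac{435}{16792} + \frac{1884091}{27}\right) + 45714 = \frac{31637644327}{453384} + 45714 = \frac{52363640503}{453384}$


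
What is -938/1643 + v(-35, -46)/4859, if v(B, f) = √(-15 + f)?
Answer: -938/1643 + I*√61/4859 ≈ -0.57091 + 0.0016074*I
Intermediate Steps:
-938/1643 + v(-35, -46)/4859 = -938/1643 + √(-15 - 46)/4859 = -938*1/1643 + √(-61)*(1/4859) = -938/1643 + (I*√61)*(1/4859) = -938/1643 + I*√61/4859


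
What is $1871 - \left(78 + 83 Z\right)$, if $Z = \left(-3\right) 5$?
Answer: $3038$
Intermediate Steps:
$Z = -15$
$1871 - \left(78 + 83 Z\right) = 1871 - \left(78 + 83 \left(-15\right)\right) = 1871 - \left(78 - 1245\right) = 1871 - -1167 = 1871 + 1167 = 3038$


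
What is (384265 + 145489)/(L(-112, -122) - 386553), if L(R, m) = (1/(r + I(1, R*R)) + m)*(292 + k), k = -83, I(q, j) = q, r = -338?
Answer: -89263549/69430698 ≈ -1.2857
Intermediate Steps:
L(R, m) = -209/337 + 209*m (L(R, m) = (1/(-338 + 1) + m)*(292 - 83) = (1/(-337) + m)*209 = (-1/337 + m)*209 = -209/337 + 209*m)
(384265 + 145489)/(L(-112, -122) - 386553) = (384265 + 145489)/((-209/337 + 209*(-122)) - 386553) = 529754/((-209/337 - 25498) - 386553) = 529754/(-8593035/337 - 386553) = 529754/(-138861396/337) = 529754*(-337/138861396) = -89263549/69430698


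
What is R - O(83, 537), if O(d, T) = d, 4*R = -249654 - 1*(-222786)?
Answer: -6800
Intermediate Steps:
R = -6717 (R = (-249654 - 1*(-222786))/4 = (-249654 + 222786)/4 = (1/4)*(-26868) = -6717)
R - O(83, 537) = -6717 - 1*83 = -6717 - 83 = -6800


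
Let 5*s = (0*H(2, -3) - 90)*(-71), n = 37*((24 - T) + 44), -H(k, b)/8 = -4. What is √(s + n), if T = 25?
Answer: √2869 ≈ 53.563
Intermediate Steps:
H(k, b) = 32 (H(k, b) = -8*(-4) = 32)
n = 1591 (n = 37*((24 - 1*25) + 44) = 37*((24 - 25) + 44) = 37*(-1 + 44) = 37*43 = 1591)
s = 1278 (s = ((0*32 - 90)*(-71))/5 = ((0 - 90)*(-71))/5 = (-90*(-71))/5 = (⅕)*6390 = 1278)
√(s + n) = √(1278 + 1591) = √2869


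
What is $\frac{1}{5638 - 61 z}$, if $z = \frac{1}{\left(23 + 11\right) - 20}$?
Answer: $\frac{14}{78871} \approx 0.0001775$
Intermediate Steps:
$z = \frac{1}{14}$ ($z = \frac{1}{34 - 20} = \frac{1}{14} \approx 0.071429$)
$\frac{1}{5638 - 61 z} = \frac{1}{5638 - \frac{61}{14}} = \frac{1}{\frac{78871}{14}} = \frac{14}{78871}$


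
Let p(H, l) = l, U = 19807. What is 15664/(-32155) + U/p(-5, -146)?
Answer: -639181029/4694630 ≈ -136.15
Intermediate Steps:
15664/(-32155) + U/p(-5, -146) = 15664/(-32155) + 19807/(-146) = 15664*(-1/32155) + 19807*(-1/146) = -15664/32155 - 19807/146 = -639181029/4694630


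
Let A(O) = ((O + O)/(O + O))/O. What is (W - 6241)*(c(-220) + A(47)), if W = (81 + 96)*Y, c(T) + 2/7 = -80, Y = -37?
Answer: 337745530/329 ≈ 1.0266e+6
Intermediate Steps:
c(T) = -562/7 (c(T) = -2/7 - 80 = -562/7)
W = -6549 (W = (81 + 96)*(-37) = 177*(-37) = -6549)
A(O) = 1/O (A(O) = ((2*O)/((2*O)))/O = ((2*O)*(1/(2*O)))/O = 1/O)
(W - 6241)*(c(-220) + A(47)) = (-6549 - 6241)*(-562/7 + 1/47) = -12790*(-562/7 + 1/47) = -12790*(-26407/329) = 337745530/329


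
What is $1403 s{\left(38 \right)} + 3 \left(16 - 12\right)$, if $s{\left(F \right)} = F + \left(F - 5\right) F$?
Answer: $1812688$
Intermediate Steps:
$s{\left(F \right)} = F + F \left(-5 + F\right)$ ($s{\left(F \right)} = F + \left(-5 + F\right) F = F + F \left(-5 + F\right)$)
$1403 s{\left(38 \right)} + 3 \left(16 - 12\right) = 1403 \cdot 38 \left(-4 + 38\right) + 3 \left(16 - 12\right) = 1403 \cdot 38 \cdot 34 + 3 \cdot 4 = 1403 \cdot 1292 + 12 = 1812676 + 12 = 1812688$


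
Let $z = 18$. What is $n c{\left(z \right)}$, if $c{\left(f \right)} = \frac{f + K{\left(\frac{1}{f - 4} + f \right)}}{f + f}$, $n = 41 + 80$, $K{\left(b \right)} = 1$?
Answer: $\frac{2299}{36} \approx 63.861$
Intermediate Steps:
$n = 121$
$c{\left(f \right)} = \frac{1 + f}{2 f}$ ($c{\left(f \right)} = \frac{f + 1}{f + f} = \frac{1 + f}{2 f}$)
$n c{\left(z \right)} = 121 \frac{1 + 18}{2 \cdot 18} = 121 \cdot \frac{1}{2} \cdot \frac{1}{18} \cdot 19 = 121 \cdot \frac{19}{36} = \frac{2299}{36}$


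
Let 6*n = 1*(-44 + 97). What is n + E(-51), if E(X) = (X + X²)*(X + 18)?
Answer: -504847/6 ≈ -84141.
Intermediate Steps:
n = 53/6 (n = (1*(-44 + 97))/6 = (1*53)/6 = (⅙)*53 = 53/6 ≈ 8.8333)
E(X) = (18 + X)*(X + X²) (E(X) = (X + X²)*(18 + X) = (18 + X)*(X + X²))
n + E(-51) = 53/6 - 51*(18 + (-51)² + 19*(-51)) = 53/6 - 51*(18 + 2601 - 969) = 53/6 - 51*1650 = 53/6 - 84150 = -504847/6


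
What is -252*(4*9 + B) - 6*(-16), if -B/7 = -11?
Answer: -28380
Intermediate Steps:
B = 77 (B = -7*(-11) = 77)
-252*(4*9 + B) - 6*(-16) = -252*(4*9 + 77) - 6*(-16) = -252*(36 + 77) + 96 = -252*113 + 96 = -28476 + 96 = -28380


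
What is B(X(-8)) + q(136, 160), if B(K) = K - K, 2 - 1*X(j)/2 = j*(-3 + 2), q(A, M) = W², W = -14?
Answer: 196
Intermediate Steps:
q(A, M) = 196 (q(A, M) = (-14)² = 196)
X(j) = 4 + 2*j (X(j) = 4 - 2*j*(-3 + 2) = 4 - 2*j*(-1) = 4 - (-2)*j = 4 + 2*j)
B(K) = 0
B(X(-8)) + q(136, 160) = 0 + 196 = 196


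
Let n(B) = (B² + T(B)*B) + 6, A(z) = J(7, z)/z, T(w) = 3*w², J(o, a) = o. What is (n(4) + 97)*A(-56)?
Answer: -311/8 ≈ -38.875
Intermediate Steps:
A(z) = 7/z
n(B) = 6 + B² + 3*B³ (n(B) = (B² + (3*B²)*B) + 6 = (B² + 3*B³) + 6 = 6 + B² + 3*B³)
(n(4) + 97)*A(-56) = ((6 + 4² + 3*4³) + 97)*(7/(-56)) = ((6 + 16 + 3*64) + 97)*(7*(-1/56)) = ((6 + 16 + 192) + 97)*(-⅛) = (214 + 97)*(-⅛) = 311*(-⅛) = -311/8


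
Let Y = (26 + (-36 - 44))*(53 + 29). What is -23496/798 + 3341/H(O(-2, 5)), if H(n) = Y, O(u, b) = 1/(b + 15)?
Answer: -17784401/588924 ≈ -30.198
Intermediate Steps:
O(u, b) = 1/(15 + b)
Y = -4428 (Y = (26 - 80)*82 = -54*82 = -4428)
H(n) = -4428
-23496/798 + 3341/H(O(-2, 5)) = -23496/798 + 3341/(-4428) = -23496*1/798 + 3341*(-1/4428) = -3916/133 - 3341/4428 = -17784401/588924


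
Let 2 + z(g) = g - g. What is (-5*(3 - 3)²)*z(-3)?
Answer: 0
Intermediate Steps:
z(g) = -2 (z(g) = -2 + (g - g) = -2 + 0 = -2)
(-5*(3 - 3)²)*z(-3) = -5*(3 - 3)²*(-2) = -5*0²*(-2) = -5*0*(-2) = 0*(-2) = 0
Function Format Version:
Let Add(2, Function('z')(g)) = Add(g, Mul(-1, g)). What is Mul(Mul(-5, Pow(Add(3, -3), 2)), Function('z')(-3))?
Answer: 0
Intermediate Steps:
Function('z')(g) = -2 (Function('z')(g) = Add(-2, Add(g, Mul(-1, g))) = Add(-2, 0) = -2)
Mul(Mul(-5, Pow(Add(3, -3), 2)), Function('z')(-3)) = Mul(Mul(-5, Pow(Add(3, -3), 2)), -2) = Mul(Mul(-5, Pow(0, 2)), -2) = Mul(Mul(-5, 0), -2) = Mul(0, -2) = 0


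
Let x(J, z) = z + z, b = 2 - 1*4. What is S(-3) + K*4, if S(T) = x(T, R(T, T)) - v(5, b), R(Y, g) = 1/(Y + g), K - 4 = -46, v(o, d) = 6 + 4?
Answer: -535/3 ≈ -178.33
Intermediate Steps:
b = -2 (b = 2 - 4 = -2)
v(o, d) = 10
K = -42 (K = 4 - 46 = -42)
x(J, z) = 2*z
S(T) = -10 + 1/T (S(T) = 2/(T + T) - 1*10 = 2/((2*T)) - 10 = 2*(1/(2*T)) - 10 = 1/T - 10 = -10 + 1/T)
S(-3) + K*4 = (-10 + 1/(-3)) - 42*4 = (-10 - 1/3) - 168 = -31/3 - 168 = -535/3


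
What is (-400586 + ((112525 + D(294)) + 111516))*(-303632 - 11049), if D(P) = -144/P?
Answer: 2722220052449/49 ≈ 5.5556e+10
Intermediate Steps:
(-400586 + ((112525 + D(294)) + 111516))*(-303632 - 11049) = (-400586 + ((112525 - 144/294) + 111516))*(-303632 - 11049) = (-400586 + ((112525 - 144*1/294) + 111516))*(-314681) = (-400586 + ((112525 - 24/49) + 111516))*(-314681) = (-400586 + (5513701/49 + 111516))*(-314681) = (-400586 + 10977985/49)*(-314681) = -8650729/49*(-314681) = 2722220052449/49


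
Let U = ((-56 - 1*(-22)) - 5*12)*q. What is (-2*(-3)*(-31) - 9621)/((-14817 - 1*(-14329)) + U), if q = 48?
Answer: 9807/5000 ≈ 1.9614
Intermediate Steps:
U = -4512 (U = ((-56 - 1*(-22)) - 5*12)*48 = ((-56 + 22) - 60)*48 = (-34 - 60)*48 = -94*48 = -4512)
(-2*(-3)*(-31) - 9621)/((-14817 - 1*(-14329)) + U) = (-2*(-3)*(-31) - 9621)/((-14817 - 1*(-14329)) - 4512) = (6*(-31) - 9621)/((-14817 + 14329) - 4512) = (-186 - 9621)/(-488 - 4512) = -9807/(-5000) = -9807*(-1/5000) = 9807/5000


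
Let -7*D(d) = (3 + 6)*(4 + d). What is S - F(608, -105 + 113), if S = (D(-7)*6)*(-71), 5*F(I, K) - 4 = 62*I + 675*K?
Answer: -71842/7 ≈ -10263.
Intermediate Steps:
F(I, K) = 4/5 + 135*K + 62*I/5 (F(I, K) = 4/5 + (62*I + 675*K)/5 = 4/5 + (135*K + 62*I/5) = 4/5 + 135*K + 62*I/5)
D(d) = -36/7 - 9*d/7 (D(d) = -(3 + 6)*(4 + d)/7 = -9*(4 + d)/7 = -(36 + 9*d)/7 = -36/7 - 9*d/7)
S = -11502/7 (S = ((-36/7 - 9/7*(-7))*6)*(-71) = ((-36/7 + 9)*6)*(-71) = ((27/7)*6)*(-71) = (162/7)*(-71) = -11502/7 ≈ -1643.1)
S - F(608, -105 + 113) = -11502/7 - (4/5 + 135*(-105 + 113) + (62/5)*608) = -11502/7 - (4/5 + 135*8 + 37696/5) = -11502/7 - (4/5 + 1080 + 37696/5) = -11502/7 - 1*8620 = -11502/7 - 8620 = -71842/7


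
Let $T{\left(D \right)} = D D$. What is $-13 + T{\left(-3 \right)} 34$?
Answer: $293$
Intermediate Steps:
$T{\left(D \right)} = D^{2}$
$-13 + T{\left(-3 \right)} 34 = -13 + \left(-3\right)^{2} \cdot 34 = -13 + 9 \cdot 34 = -13 + 306 = 293$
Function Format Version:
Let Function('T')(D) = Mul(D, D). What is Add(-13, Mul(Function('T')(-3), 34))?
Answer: 293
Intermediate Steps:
Function('T')(D) = Pow(D, 2)
Add(-13, Mul(Function('T')(-3), 34)) = Add(-13, Mul(Pow(-3, 2), 34)) = Add(-13, Mul(9, 34)) = Add(-13, 306) = 293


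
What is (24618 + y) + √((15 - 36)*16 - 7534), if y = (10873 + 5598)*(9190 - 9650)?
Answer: -7552042 + I*√7870 ≈ -7.552e+6 + 88.713*I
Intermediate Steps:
y = -7576660 (y = 16471*(-460) = -7576660)
(24618 + y) + √((15 - 36)*16 - 7534) = (24618 - 7576660) + √((15 - 36)*16 - 7534) = -7552042 + √(-21*16 - 7534) = -7552042 + √(-336 - 7534) = -7552042 + √(-7870) = -7552042 + I*√7870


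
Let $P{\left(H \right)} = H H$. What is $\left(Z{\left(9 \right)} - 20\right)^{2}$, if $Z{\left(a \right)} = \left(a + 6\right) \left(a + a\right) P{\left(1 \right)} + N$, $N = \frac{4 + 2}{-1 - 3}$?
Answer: $\frac{247009}{4} \approx 61752.0$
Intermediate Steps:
$N = - \frac{3}{2}$ ($N = \frac{6}{-4} = 6 \left(- \frac{1}{4}\right) = - \frac{3}{2} \approx -1.5$)
$P{\left(H \right)} = H^{2}$
$Z{\left(a \right)} = - \frac{3}{2} + 2 a \left(6 + a\right)$ ($Z{\left(a \right)} = \left(a + 6\right) \left(a + a\right) 1^{2} - \frac{3}{2} = \left(6 + a\right) 2 a 1 - \frac{3}{2} = 2 a \left(6 + a\right) 1 - \frac{3}{2} = 2 a \left(6 + a\right) - \frac{3}{2} = - \frac{3}{2} + 2 a \left(6 + a\right)$)
$\left(Z{\left(9 \right)} - 20\right)^{2} = \left(\left(- \frac{3}{2} + 2 \cdot 9^{2} + 12 \cdot 9\right) - 20\right)^{2} = \left(\left(- \frac{3}{2} + 2 \cdot 81 + 108\right) - 20\right)^{2} = \left(\left(- \frac{3}{2} + 162 + 108\right) - 20\right)^{2} = \left(\frac{537}{2} - 20\right)^{2} = \left(\frac{497}{2}\right)^{2} = \frac{247009}{4}$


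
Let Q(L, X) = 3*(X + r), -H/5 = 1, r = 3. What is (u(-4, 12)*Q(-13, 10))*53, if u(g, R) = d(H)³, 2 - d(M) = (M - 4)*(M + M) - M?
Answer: -1662605919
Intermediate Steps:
H = -5 (H = -5*1 = -5)
Q(L, X) = 9 + 3*X (Q(L, X) = 3*(X + 3) = 3*(3 + X) = 9 + 3*X)
d(M) = 2 + M - 2*M*(-4 + M) (d(M) = 2 - ((M - 4)*(M + M) - M) = 2 - ((-4 + M)*(2*M) - M) = 2 - (2*M*(-4 + M) - M) = 2 - (-M + 2*M*(-4 + M)) = 2 + (M - 2*M*(-4 + M)) = 2 + M - 2*M*(-4 + M))
u(g, R) = -804357 (u(g, R) = (2 - 2*(-5)² + 9*(-5))³ = (2 - 2*25 - 45)³ = (2 - 50 - 45)³ = (-93)³ = -804357)
(u(-4, 12)*Q(-13, 10))*53 = -804357*(9 + 3*10)*53 = -804357*(9 + 30)*53 = -804357*39*53 = -31369923*53 = -1662605919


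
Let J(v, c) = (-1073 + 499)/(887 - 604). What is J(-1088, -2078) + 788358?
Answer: 223104740/283 ≈ 7.8836e+5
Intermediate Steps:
J(v, c) = -574/283
J(-1088, -2078) + 788358 = -574/283 + 788358 = 223104740/283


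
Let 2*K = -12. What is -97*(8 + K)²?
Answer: -388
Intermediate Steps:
K = -6 (K = (½)*(-12) = -6)
-97*(8 + K)² = -97*(8 - 6)² = -97*2² = -97*4 = -388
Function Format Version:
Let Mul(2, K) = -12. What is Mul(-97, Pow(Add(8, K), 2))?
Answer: -388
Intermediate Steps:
K = -6 (K = Mul(Rational(1, 2), -12) = -6)
Mul(-97, Pow(Add(8, K), 2)) = Mul(-97, Pow(Add(8, -6), 2)) = Mul(-97, Pow(2, 2)) = Mul(-97, 4) = -388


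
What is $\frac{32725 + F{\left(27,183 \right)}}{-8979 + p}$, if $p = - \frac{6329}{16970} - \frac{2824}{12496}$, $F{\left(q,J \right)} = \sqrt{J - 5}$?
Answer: $- \frac{216861539125}{59505871592} - \frac{6626785 \sqrt{178}}{59505871592} \approx -3.6459$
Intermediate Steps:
$F{\left(q,J \right)} = \sqrt{-5 + J}$
$p = - \frac{3969077}{6626785}$ ($p = \left(-6329\right) \frac{1}{16970} - \frac{353}{1562} = - \frac{6329}{16970} - \frac{353}{1562} = - \frac{3969077}{6626785} \approx -0.59894$)
$\frac{32725 + F{\left(27,183 \right)}}{-8979 + p} = \frac{32725 + \sqrt{-5 + 183}}{-8979 - \frac{3969077}{6626785}} = \frac{32725 + \sqrt{178}}{- \frac{59505871592}{6626785}} = \left(32725 + \sqrt{178}\right) \left(- \frac{6626785}{59505871592}\right) = - \frac{216861539125}{59505871592} - \frac{6626785 \sqrt{178}}{59505871592}$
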